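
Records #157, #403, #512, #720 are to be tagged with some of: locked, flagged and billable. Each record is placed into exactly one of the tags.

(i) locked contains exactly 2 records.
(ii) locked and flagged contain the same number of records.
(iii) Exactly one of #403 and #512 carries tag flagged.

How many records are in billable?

0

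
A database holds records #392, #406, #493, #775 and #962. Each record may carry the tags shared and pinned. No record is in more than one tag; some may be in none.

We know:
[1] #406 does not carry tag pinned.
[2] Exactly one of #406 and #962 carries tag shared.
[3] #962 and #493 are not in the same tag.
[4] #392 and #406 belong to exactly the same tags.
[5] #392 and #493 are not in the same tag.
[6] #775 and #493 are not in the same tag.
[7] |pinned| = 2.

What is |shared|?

2

From (1): #406 ∉ pinned.
(4): #392 matches #406: #392 ∉ pinned.
Suppose #392 ∉ shared: no assignment then satisfies all the clues, so #392 ∈ shared.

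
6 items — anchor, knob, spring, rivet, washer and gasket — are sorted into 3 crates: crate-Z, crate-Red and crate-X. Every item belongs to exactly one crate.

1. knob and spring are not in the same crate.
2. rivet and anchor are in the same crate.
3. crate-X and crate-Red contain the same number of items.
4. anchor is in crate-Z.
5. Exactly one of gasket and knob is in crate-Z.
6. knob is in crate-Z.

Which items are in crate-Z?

crate-Z = {anchor, knob, rivet, washer}

From (4): anchor ∈ crate-Z.
From (6): knob ∈ crate-Z.
(1): spring ∉ crate-Z.
(2): rivet matches anchor: rivet ∈ crate-Z.
(5) (exactly one): gasket ∉ crate-Z.
Suppose washer ∉ crate-Z: no assignment then satisfies all the clues, so washer ∈ crate-Z.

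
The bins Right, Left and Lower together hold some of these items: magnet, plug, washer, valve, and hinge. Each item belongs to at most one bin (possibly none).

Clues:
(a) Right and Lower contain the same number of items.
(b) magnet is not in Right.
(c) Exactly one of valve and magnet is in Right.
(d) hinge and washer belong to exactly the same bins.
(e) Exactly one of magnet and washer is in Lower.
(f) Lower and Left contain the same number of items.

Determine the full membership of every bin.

Right = {valve}; Left = {plug}; Lower = {magnet}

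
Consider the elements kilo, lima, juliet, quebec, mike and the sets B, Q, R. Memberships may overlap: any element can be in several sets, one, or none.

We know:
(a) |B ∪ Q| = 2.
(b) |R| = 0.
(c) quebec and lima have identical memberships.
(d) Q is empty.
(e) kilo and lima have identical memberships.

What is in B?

B = {juliet, mike}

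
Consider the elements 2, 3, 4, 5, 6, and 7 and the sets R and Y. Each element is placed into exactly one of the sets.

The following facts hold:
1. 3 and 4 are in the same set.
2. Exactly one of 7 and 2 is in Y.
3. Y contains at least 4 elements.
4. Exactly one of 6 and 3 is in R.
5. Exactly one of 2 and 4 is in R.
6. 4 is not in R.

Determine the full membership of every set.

R = {2, 6}; Y = {3, 4, 5, 7}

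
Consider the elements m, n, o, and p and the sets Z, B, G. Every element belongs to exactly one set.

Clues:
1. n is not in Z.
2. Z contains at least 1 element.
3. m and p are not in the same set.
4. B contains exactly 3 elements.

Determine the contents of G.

G = {}

From (1): n ∉ Z.
Suppose m ∈ G: no assignment then satisfies all the clues, so m ∉ G.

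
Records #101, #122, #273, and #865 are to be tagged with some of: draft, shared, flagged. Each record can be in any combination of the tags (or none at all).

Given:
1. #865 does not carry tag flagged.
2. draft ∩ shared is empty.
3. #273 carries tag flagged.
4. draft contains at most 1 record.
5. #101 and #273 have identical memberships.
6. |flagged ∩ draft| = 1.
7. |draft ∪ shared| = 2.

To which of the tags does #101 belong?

#101: flagged

From (1): #865 ∉ flagged.
From (3): #273 ∈ flagged.
(5): #101 matches #273: #101 ∈ flagged.
Suppose #101 ∈ draft: no assignment then satisfies all the clues, so #101 ∉ draft.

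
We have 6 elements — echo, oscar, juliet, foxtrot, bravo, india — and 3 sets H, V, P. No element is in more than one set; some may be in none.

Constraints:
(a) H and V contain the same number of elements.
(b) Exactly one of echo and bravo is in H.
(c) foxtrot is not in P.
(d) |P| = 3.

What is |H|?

1

From (c): foxtrot ∉ P.
Suppose oscar ∈ H: no assignment then satisfies all the clues, so oscar ∉ H.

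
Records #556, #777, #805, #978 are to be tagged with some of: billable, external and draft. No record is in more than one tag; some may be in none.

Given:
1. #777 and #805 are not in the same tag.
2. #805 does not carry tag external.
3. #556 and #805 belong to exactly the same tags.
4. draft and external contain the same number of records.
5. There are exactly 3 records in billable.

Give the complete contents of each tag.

billable = {#556, #805, #978}; external = {}; draft = {}

From (2): #805 ∉ external.
(3): #556 matches #805: #556 ∉ external.
Suppose #556 ∉ billable: no assignment then satisfies all the clues, so #556 ∈ billable.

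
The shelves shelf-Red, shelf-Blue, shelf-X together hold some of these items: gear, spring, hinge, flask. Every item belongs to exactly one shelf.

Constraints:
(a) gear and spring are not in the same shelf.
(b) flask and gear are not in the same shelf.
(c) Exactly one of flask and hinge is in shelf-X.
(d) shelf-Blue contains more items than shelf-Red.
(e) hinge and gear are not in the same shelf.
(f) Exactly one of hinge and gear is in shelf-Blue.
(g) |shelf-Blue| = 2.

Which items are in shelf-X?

shelf-X = {flask}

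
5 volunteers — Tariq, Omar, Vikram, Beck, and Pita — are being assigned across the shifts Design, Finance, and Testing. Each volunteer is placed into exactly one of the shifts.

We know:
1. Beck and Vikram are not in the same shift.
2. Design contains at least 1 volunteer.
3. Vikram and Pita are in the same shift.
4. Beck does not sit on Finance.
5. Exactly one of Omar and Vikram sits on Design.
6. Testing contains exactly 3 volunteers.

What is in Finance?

Finance = {}

From (4): Beck ∉ Finance.
Suppose Tariq ∈ Finance: no assignment then satisfies all the clues, so Tariq ∉ Finance.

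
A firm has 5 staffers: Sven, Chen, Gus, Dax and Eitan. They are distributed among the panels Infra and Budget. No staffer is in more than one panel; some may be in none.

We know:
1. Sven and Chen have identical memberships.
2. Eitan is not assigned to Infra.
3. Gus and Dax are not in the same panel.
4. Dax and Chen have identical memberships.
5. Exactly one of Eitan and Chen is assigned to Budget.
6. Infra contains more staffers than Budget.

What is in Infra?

Infra = {Chen, Dax, Sven}

From (2): Eitan ∉ Infra.
Suppose Sven ∉ Infra: no assignment then satisfies all the clues, so Sven ∈ Infra.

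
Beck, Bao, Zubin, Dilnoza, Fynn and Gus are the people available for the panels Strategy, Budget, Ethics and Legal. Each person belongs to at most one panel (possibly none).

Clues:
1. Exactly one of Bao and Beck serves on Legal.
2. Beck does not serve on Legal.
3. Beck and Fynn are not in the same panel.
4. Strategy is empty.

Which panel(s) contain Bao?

From (2): Beck ∉ Legal.
(1) (exactly one): Bao ∈ Legal.
(4): Strategy already has 0, so the rest are out.

Bao: Legal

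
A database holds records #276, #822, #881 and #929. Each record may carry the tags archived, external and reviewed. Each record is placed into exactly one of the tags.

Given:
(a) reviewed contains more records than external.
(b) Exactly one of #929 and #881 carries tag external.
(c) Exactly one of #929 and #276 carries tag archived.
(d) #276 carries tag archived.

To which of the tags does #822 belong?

#822: reviewed

From (d): #276 ∈ archived.
(c) (exactly one): #929 ∉ archived.
Suppose #822 ∈ archived: no assignment then satisfies all the clues, so #822 ∉ archived.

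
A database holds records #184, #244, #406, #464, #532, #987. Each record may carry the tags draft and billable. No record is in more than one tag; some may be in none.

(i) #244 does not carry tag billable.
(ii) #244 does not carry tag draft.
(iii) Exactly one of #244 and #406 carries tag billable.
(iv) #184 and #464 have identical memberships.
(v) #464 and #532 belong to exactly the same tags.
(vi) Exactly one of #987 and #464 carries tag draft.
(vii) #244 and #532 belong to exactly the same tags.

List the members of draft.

From (i): #244 ∉ billable.
From (ii): #244 ∉ draft.
(iii) (exactly one): #406 ∈ billable.
(vii): #532 matches #244: #532 ∉ draft.
(vii): #532 matches #244: #532 ∉ billable.
(v): #464 matches #532: #464 ∉ draft.
(v): #464 matches #532: #464 ∉ billable.
(vi) (exactly one): #987 ∈ draft.
(iv): #184 matches #464: #184 ∉ draft.
(iv): #184 matches #464: #184 ∉ billable.

draft = {#987}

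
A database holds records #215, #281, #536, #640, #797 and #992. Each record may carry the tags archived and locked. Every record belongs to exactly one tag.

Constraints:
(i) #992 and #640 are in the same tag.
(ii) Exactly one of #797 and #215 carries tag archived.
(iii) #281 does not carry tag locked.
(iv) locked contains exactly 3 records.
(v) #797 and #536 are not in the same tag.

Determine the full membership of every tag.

archived = {#215, #281, #536}; locked = {#640, #797, #992}

From (iii): #281 ∉ locked.
Only one tag left: #281 ∈ archived.
Suppose #215 ∉ archived: no assignment then satisfies all the clues, so #215 ∈ archived.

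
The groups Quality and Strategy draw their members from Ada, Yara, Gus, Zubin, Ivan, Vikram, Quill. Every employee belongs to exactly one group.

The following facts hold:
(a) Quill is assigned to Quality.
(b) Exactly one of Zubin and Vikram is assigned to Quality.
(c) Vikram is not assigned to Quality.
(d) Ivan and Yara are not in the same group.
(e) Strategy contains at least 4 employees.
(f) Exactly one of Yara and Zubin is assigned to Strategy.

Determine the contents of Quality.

From (a): Quill ∈ Quality.
From (c): Vikram ∉ Quality.
(b) (exactly one): Zubin ∈ Quality.
(f) (exactly one): Yara ∈ Strategy.
Only one group left: Vikram ∈ Strategy.
(d): Ivan ∉ Strategy.
(e): only 4 candidates remain for Strategy, so all are in.
Only one group left: Ivan ∈ Quality.

Quality = {Ivan, Quill, Zubin}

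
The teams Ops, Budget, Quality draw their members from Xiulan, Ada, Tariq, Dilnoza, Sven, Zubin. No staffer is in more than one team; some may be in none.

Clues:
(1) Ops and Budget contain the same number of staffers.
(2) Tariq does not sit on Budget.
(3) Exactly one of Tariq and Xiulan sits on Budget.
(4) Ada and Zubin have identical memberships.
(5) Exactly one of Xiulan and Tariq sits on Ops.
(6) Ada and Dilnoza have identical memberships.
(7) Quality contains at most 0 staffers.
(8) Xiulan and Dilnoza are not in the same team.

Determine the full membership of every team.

Ops = {Tariq}; Budget = {Xiulan}; Quality = {}

From (2): Tariq ∉ Budget.
(3) (exactly one): Xiulan ∈ Budget.
(5) (exactly one): Tariq ∈ Ops.
(7): Quality already has 0, so the rest are out.
(8): Dilnoza ∉ Budget.
(6): Ada matches Dilnoza: Ada ∉ Budget.
(4): Zubin matches Ada: Zubin ∉ Budget.
Suppose Ada ∈ Ops: no assignment then satisfies all the clues, so Ada ∉ Ops.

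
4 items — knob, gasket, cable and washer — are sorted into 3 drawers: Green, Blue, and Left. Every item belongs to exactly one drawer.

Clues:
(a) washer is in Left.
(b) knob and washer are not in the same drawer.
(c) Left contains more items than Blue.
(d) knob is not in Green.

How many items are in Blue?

1

From (a): washer ∈ Left.
From (d): knob ∉ Green.
(b): knob ∉ Left.
Only one drawer left: knob ∈ Blue.
Suppose gasket ∈ Blue: no assignment then satisfies all the clues, so gasket ∉ Blue.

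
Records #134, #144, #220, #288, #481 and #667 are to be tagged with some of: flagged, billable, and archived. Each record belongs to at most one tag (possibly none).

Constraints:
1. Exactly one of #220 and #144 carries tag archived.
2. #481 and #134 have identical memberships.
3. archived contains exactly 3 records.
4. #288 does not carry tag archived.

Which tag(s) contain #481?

From (4): #288 ∉ archived.
Suppose #481 ∈ flagged: no assignment then satisfies all the clues, so #481 ∉ flagged.

#481: archived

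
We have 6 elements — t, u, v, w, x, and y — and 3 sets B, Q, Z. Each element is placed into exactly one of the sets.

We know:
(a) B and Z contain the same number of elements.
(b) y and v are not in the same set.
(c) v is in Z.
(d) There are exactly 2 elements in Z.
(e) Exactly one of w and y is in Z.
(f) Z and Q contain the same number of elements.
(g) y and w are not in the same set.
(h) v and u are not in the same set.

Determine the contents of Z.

Z = {v, w}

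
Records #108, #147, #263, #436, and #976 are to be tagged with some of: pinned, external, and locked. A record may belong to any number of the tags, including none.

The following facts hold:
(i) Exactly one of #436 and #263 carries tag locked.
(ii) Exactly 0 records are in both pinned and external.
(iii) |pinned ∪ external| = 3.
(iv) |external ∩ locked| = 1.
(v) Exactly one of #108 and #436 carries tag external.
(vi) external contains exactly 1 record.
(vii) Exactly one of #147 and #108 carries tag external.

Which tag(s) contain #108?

#108: external, locked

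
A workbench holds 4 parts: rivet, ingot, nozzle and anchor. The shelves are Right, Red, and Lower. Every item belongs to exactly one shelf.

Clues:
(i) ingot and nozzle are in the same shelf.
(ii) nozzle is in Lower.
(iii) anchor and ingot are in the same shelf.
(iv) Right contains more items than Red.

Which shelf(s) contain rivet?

From (ii): nozzle ∈ Lower.
(i): ingot matches nozzle: ingot ∉ Right.
(i): ingot matches nozzle: ingot ∉ Red.
(i): ingot matches nozzle: ingot ∈ Lower.
(iii): anchor matches ingot: anchor ∉ Right.
(iii): anchor matches ingot: anchor ∉ Red.
(iii): anchor matches ingot: anchor ∈ Lower.
Suppose rivet ∉ Right: no assignment then satisfies all the clues, so rivet ∈ Right.

rivet: Right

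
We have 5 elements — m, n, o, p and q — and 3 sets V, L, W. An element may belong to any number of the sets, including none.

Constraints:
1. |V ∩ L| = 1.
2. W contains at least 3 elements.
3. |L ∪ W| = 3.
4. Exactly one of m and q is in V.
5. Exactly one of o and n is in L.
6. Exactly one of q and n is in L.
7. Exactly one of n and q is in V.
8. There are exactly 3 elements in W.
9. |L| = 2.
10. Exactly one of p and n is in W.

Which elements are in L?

L = {o, q}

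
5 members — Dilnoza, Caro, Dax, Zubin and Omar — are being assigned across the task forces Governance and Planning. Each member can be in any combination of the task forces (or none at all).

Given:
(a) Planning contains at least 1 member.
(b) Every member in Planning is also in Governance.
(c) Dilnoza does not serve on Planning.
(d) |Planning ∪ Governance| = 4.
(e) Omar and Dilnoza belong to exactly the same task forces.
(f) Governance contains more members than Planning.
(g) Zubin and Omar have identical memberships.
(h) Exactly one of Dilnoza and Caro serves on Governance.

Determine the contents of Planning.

Planning = {Dax}

From (c): Dilnoza ∉ Planning.
(e): Omar matches Dilnoza: Omar ∉ Planning.
(g): Zubin matches Omar: Zubin ∉ Planning.
Suppose Caro ∈ Planning: no assignment then satisfies all the clues, so Caro ∉ Planning.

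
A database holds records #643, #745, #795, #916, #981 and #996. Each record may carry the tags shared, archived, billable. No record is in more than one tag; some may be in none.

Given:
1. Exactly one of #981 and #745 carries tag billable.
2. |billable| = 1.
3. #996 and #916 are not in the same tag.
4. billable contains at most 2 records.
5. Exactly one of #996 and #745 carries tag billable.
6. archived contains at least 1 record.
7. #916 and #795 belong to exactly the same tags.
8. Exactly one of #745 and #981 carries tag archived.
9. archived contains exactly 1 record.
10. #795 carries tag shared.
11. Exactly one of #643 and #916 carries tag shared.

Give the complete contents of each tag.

shared = {#795, #916}; archived = {#981}; billable = {#745}

From (10): #795 ∈ shared.
(7): #916 matches #795: #916 ∈ shared.
(11) (exactly one): #643 ∉ shared.
(3): #996 ∉ shared.
Suppose #643 ∈ archived: no assignment then satisfies all the clues, so #643 ∉ archived.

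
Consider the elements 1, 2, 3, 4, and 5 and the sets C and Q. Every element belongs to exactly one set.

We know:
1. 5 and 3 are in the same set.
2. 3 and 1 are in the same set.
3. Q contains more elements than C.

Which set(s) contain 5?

5: Q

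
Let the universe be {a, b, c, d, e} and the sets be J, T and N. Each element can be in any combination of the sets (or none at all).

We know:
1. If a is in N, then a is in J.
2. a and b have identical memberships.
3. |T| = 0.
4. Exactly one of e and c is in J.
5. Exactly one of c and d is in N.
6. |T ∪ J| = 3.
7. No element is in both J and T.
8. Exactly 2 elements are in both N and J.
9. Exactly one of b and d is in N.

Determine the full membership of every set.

(3): T already has 0, so the rest are out.
Suppose a ∉ J: no assignment then satisfies all the clues, so a ∈ J.

J = {a, b, e}; T = {}; N = {a, b, c}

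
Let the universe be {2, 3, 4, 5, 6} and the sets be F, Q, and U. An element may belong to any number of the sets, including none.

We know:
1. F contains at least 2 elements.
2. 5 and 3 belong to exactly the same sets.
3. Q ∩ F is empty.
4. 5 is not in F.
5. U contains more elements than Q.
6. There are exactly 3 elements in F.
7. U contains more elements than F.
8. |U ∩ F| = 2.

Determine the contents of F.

F = {2, 4, 6}

From (4): 5 ∉ F.
(2): 3 matches 5: 3 ∉ F.
(6): only 3 candidates remain for F, so all are in.
(3) (disjoint): 2 ∉ Q.
(3) (disjoint): 4 ∉ Q.
(3) (disjoint): 6 ∉ Q.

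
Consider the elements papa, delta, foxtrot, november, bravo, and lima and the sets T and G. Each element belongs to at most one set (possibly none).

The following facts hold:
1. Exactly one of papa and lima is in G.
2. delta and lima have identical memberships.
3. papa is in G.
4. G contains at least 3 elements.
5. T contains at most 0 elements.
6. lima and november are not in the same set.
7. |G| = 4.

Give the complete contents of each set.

T = {}; G = {bravo, foxtrot, november, papa}

From (3): papa ∈ G.
(1) (exactly one): lima ∉ G.
(2): delta matches lima: delta ∉ G.
(5): T already has 0, so the rest are out.
(7): only 4 candidates remain for G, so all are in.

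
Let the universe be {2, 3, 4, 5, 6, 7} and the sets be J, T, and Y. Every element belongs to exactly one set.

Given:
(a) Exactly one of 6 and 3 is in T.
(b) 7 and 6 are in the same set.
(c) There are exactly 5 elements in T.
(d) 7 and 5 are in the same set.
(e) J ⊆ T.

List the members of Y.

Y = {3}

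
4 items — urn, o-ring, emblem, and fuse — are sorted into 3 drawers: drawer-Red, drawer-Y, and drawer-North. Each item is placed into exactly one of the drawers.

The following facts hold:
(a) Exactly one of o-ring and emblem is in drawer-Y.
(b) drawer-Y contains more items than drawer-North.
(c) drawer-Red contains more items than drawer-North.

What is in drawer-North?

drawer-North = {}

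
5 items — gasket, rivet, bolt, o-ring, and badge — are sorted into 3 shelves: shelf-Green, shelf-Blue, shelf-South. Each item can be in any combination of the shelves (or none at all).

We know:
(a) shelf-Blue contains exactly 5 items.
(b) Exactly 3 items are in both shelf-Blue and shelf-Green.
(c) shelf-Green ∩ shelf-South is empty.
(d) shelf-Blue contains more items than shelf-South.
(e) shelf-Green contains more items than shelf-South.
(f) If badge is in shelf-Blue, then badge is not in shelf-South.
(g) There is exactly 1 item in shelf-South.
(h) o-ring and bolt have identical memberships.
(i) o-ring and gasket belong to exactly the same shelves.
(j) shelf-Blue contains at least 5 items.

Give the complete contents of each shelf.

shelf-Green = {bolt, gasket, o-ring}; shelf-Blue = {badge, bolt, gasket, o-ring, rivet}; shelf-South = {rivet}

(a): only 5 candidates remain for shelf-Blue, so all are in.
(f): badge ∉ shelf-South.
Suppose gasket ∉ shelf-Green: no assignment then satisfies all the clues, so gasket ∈ shelf-Green.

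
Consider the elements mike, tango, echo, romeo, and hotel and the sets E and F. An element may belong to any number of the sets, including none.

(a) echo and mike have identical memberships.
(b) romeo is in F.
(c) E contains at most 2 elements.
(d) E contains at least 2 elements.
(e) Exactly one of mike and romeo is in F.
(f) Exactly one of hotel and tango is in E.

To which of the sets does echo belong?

echo: none

From (b): romeo ∈ F.
(e) (exactly one): mike ∉ F.
(a): echo matches mike: echo ∉ F.
Suppose echo ∈ E: no assignment then satisfies all the clues, so echo ∉ E.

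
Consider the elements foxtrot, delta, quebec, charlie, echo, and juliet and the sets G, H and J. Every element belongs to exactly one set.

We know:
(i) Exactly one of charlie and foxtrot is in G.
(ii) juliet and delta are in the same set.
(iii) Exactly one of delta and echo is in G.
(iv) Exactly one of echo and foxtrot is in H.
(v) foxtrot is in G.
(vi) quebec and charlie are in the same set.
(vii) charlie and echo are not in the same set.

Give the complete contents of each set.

G = {delta, foxtrot, juliet}; H = {echo}; J = {charlie, quebec}

From (v): foxtrot ∈ G.
(i) (exactly one): charlie ∉ G.
(iv) (exactly one): echo ∈ H.
(vi): quebec matches charlie: quebec ∉ G.
(vii): charlie ∉ H.
Only one set left: charlie ∈ J.
(iii) (exactly one): delta ∈ G.
(vi): quebec matches charlie: quebec ∉ H.
(vi): quebec matches charlie: quebec ∈ J.
(ii): juliet matches delta: juliet ∈ G.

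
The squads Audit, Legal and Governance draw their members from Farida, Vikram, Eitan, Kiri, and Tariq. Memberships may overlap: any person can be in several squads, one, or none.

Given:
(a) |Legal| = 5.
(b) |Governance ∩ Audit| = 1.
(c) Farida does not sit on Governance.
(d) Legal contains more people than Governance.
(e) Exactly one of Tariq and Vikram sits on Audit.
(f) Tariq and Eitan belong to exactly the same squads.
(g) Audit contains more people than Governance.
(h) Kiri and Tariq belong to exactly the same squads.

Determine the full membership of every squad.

Audit = {Farida, Vikram}; Legal = {Eitan, Farida, Kiri, Tariq, Vikram}; Governance = {Vikram}

From (c): Farida ∉ Governance.
(a): only 5 candidates remain for Legal, so all are in.
Suppose Farida ∉ Audit: no assignment then satisfies all the clues, so Farida ∈ Audit.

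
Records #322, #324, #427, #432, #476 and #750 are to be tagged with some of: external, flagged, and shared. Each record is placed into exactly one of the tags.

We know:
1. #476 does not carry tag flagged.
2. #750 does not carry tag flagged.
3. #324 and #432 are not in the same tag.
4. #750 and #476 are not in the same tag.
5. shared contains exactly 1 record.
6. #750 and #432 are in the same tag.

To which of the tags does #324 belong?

#324: flagged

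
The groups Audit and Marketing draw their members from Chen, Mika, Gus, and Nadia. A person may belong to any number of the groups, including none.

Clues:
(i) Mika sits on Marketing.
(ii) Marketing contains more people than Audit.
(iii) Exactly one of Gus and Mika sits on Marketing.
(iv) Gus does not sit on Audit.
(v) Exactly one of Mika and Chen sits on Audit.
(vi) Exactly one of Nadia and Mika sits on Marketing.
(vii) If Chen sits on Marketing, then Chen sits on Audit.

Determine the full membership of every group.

Audit = {Chen}; Marketing = {Chen, Mika}

From (i): Mika ∈ Marketing.
From (iv): Gus ∉ Audit.
(iii) (exactly one): Gus ∉ Marketing.
(vi) (exactly one): Nadia ∉ Marketing.
Suppose Chen ∉ Audit: no assignment then satisfies all the clues, so Chen ∈ Audit.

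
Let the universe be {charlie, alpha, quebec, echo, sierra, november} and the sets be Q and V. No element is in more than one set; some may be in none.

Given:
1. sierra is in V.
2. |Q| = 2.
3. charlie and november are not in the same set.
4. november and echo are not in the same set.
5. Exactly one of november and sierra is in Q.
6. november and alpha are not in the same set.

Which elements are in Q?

From (1): sierra ∈ V.
(5) (exactly one): november ∈ Q.
(6): alpha ∉ Q.
(3): charlie ∉ Q.
(4): echo ∉ Q.
(2): only 2 candidates remain for Q, so all are in.

Q = {november, quebec}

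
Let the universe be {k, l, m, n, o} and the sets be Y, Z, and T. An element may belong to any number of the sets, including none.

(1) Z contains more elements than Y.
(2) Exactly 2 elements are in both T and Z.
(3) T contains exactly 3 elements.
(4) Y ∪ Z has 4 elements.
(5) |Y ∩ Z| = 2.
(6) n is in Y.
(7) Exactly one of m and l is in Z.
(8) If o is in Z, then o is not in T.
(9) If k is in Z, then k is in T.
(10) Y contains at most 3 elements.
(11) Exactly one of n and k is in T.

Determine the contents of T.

T = {k, l, m}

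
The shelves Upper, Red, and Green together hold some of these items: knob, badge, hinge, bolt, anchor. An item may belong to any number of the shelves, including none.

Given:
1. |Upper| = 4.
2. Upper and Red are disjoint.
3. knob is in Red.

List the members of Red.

From (3): knob ∈ Red.
(2) (disjoint): knob ∉ Upper.
(1): only 4 candidates remain for Upper, so all are in.
(2) (disjoint): badge ∉ Red.
(2) (disjoint): hinge ∉ Red.
(2) (disjoint): bolt ∉ Red.
(2) (disjoint): anchor ∉ Red.

Red = {knob}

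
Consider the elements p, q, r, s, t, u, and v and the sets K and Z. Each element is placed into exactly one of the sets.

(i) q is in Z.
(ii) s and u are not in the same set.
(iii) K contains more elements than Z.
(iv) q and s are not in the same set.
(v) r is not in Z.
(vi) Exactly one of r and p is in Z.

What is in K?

K = {r, s, t, v}

From (i): q ∈ Z.
From (v): r ∉ Z.
(iv): s ∉ Z.
(vi) (exactly one): p ∈ Z.
Only one set left: r ∈ K.
Only one set left: s ∈ K.
(ii): u ∉ K.
Only one set left: u ∈ Z.
Suppose t ∉ K: no assignment then satisfies all the clues, so t ∈ K.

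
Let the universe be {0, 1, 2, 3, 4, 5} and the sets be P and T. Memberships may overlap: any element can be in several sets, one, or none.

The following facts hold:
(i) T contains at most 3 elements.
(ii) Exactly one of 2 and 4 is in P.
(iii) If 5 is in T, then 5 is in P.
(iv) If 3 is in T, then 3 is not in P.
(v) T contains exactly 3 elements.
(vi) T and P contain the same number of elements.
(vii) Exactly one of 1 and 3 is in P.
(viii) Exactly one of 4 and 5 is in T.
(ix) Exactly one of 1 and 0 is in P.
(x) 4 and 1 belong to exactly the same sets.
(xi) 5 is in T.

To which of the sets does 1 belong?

1: P

From (xi): 5 ∈ T.
(iii): 5 ∈ P.
(viii) (exactly one): 4 ∉ T.
(x): 1 matches 4: 1 ∉ T.
Suppose 1 ∉ P: no assignment then satisfies all the clues, so 1 ∈ P.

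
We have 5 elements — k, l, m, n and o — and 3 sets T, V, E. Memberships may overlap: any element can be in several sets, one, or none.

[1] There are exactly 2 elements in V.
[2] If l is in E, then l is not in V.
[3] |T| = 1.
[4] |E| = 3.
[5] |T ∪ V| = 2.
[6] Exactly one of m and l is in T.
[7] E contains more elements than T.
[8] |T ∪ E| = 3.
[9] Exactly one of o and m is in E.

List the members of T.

T = {m}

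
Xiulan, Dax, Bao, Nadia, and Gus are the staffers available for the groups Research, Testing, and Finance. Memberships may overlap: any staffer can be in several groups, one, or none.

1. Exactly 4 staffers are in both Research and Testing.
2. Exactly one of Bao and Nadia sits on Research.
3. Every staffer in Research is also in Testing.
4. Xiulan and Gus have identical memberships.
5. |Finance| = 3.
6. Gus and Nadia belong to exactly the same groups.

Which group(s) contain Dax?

Dax: Research, Testing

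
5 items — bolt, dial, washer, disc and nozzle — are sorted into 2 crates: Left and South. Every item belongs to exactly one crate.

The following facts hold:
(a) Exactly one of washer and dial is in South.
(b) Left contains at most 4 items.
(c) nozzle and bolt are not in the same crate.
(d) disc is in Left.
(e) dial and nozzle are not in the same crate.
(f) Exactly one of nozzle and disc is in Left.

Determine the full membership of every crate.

Left = {bolt, dial, disc}; South = {nozzle, washer}

From (d): disc ∈ Left.
(f) (exactly one): nozzle ∉ Left.
Only one crate left: nozzle ∈ South.
(c): bolt ∉ South.
(e): dial ∉ South.
Only one crate left: bolt ∈ Left.
Only one crate left: dial ∈ Left.
(a) (exactly one): washer ∈ South.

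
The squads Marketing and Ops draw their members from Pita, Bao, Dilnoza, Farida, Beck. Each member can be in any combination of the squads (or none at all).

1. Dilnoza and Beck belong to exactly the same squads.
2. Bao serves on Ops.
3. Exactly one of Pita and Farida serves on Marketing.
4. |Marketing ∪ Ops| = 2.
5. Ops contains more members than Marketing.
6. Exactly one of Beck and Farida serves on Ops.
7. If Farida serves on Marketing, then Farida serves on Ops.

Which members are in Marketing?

Marketing = {Farida}

From (2): Bao ∈ Ops.
Suppose Pita ∈ Marketing: no assignment then satisfies all the clues, so Pita ∉ Marketing.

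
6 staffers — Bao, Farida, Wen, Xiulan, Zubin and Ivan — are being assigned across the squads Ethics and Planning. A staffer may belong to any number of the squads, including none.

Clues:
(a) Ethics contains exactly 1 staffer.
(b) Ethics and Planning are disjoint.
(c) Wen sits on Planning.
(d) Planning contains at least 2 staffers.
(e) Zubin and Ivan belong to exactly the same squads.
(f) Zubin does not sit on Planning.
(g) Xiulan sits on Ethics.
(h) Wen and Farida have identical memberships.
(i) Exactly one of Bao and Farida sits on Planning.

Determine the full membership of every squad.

From (c): Wen ∈ Planning.
From (f): Zubin ∉ Planning.
From (g): Xiulan ∈ Ethics.
(a): Ethics already has 1, so the rest are out.
(b) (disjoint): Xiulan ∉ Planning.
(e): Ivan matches Zubin: Ivan ∉ Planning.
(h): Farida matches Wen: Farida ∈ Planning.
(i) (exactly one): Bao ∉ Planning.

Ethics = {Xiulan}; Planning = {Farida, Wen}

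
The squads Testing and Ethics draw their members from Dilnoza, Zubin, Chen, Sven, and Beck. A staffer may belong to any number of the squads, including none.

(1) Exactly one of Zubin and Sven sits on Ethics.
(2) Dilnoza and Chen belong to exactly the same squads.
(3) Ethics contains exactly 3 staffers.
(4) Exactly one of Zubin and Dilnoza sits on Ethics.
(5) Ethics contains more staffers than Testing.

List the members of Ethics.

Ethics = {Chen, Dilnoza, Sven}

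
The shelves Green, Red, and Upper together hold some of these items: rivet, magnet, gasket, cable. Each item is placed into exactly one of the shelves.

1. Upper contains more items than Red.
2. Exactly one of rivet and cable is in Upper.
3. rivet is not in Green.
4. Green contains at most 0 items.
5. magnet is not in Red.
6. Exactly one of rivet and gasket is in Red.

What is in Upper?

Upper = {cable, gasket, magnet}

From (3): rivet ∉ Green.
From (5): magnet ∉ Red.
(4): Green already has 0, so the rest are out.
Only one shelf left: magnet ∈ Upper.
Suppose rivet ∈ Upper: no assignment then satisfies all the clues, so rivet ∉ Upper.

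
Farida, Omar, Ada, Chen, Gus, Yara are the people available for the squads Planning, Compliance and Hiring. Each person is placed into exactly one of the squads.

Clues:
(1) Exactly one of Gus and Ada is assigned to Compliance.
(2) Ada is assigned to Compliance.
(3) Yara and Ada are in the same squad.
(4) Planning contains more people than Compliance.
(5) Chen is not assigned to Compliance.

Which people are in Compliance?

Compliance = {Ada, Yara}

From (2): Ada ∈ Compliance.
From (5): Chen ∉ Compliance.
(1) (exactly one): Gus ∉ Compliance.
(3): Yara matches Ada: Yara ∉ Planning.
(3): Yara matches Ada: Yara ∈ Compliance.
Suppose Farida ∈ Compliance: no assignment then satisfies all the clues, so Farida ∉ Compliance.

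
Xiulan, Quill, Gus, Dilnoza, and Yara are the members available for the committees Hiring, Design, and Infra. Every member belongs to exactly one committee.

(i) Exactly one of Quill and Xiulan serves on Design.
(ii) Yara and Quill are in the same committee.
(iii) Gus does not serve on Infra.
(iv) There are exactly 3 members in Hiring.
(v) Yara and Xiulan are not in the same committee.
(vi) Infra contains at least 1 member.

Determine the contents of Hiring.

Hiring = {Gus, Quill, Yara}

From (iii): Gus ∉ Infra.
Suppose Xiulan ∈ Hiring: no assignment then satisfies all the clues, so Xiulan ∉ Hiring.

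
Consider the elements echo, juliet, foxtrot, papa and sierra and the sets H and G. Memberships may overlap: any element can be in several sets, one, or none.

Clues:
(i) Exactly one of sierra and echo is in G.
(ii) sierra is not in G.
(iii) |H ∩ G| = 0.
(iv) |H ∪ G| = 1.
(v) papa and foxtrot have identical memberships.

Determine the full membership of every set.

H = {}; G = {echo}

From (ii): sierra ∉ G.
(i) (exactly one): echo ∈ G.
Suppose echo ∈ H: no assignment then satisfies all the clues, so echo ∉ H.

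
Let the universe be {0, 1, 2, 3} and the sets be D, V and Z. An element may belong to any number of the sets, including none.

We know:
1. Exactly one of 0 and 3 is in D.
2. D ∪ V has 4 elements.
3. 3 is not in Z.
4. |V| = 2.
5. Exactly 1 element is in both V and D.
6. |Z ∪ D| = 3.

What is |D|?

From (3): 3 ∉ Z.
Suppose 1 ∉ D: no assignment then satisfies all the clues, so 1 ∈ D.

3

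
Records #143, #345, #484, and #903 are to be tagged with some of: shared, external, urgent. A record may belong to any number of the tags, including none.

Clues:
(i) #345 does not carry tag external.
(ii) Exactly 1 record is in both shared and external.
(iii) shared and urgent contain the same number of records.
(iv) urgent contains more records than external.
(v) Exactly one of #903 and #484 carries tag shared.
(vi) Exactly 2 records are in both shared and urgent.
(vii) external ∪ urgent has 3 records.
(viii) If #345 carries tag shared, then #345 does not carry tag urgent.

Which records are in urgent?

urgent = {#143, #484, #903}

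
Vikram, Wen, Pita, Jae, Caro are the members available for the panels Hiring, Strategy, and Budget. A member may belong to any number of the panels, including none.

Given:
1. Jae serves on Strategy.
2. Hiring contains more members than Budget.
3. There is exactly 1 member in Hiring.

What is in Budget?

Budget = {}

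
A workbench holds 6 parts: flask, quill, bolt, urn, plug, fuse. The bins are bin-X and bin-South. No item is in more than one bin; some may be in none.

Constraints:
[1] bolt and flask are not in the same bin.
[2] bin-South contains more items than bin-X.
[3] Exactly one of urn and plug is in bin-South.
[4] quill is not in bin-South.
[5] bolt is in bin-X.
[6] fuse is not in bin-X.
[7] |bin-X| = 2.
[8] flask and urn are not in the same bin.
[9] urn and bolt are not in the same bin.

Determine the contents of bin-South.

bin-South = {flask, fuse, plug}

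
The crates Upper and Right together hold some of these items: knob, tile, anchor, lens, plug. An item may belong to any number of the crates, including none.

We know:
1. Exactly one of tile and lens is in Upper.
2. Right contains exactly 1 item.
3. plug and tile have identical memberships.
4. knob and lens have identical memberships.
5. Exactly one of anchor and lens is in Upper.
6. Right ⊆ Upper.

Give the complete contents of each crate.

Upper = {anchor, plug, tile}; Right = {anchor}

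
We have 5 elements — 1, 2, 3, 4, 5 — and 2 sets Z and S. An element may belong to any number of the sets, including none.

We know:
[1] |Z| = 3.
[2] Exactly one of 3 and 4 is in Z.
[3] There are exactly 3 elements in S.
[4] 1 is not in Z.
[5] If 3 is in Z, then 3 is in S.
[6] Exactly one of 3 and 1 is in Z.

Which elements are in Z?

Z = {2, 3, 5}

From (4): 1 ∉ Z.
(6) (exactly one): 3 ∈ Z.
(2) (exactly one): 4 ∉ Z.
(5): 3 ∈ S.
(1): only 3 candidates remain for Z, so all are in.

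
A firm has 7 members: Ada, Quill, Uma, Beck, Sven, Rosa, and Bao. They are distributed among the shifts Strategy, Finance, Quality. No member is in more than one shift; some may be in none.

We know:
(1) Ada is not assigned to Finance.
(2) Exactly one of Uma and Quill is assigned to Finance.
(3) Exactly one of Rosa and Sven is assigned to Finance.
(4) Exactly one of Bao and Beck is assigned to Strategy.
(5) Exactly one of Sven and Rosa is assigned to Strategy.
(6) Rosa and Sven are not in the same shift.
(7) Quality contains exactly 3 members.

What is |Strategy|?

From (1): Ada ∉ Finance.
Suppose Ada ∈ Strategy: no assignment then satisfies all the clues, so Ada ∉ Strategy.

2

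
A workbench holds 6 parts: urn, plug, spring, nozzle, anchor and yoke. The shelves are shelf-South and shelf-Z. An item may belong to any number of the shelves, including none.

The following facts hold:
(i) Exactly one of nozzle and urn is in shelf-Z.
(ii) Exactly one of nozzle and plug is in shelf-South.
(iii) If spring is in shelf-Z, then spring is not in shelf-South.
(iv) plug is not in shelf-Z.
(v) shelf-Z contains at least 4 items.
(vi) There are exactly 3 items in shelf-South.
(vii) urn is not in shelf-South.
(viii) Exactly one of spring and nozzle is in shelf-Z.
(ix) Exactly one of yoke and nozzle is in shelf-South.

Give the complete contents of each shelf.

From (iv): plug ∉ shelf-Z.
From (vii): urn ∉ shelf-South.
Suppose urn ∉ shelf-Z: no assignment then satisfies all the clues, so urn ∈ shelf-Z.

shelf-South = {anchor, plug, yoke}; shelf-Z = {anchor, spring, urn, yoke}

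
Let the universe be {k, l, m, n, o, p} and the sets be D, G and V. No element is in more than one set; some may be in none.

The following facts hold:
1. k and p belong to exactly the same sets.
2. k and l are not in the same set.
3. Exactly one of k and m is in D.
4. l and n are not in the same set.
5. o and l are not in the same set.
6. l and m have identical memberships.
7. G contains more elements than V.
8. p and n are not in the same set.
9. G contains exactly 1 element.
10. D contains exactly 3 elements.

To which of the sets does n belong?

n: G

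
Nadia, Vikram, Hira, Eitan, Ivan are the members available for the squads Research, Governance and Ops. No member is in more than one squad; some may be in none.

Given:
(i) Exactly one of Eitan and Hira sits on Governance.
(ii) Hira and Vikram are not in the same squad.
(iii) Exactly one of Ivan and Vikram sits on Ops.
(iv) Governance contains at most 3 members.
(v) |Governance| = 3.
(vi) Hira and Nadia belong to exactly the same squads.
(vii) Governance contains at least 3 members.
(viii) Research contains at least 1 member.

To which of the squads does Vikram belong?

Vikram: Ops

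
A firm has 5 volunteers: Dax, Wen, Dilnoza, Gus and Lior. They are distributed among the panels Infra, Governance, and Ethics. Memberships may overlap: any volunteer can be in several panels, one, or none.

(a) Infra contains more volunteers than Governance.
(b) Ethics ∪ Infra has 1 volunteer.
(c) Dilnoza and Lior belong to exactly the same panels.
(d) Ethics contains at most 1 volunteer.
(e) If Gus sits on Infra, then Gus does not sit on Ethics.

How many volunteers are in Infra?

1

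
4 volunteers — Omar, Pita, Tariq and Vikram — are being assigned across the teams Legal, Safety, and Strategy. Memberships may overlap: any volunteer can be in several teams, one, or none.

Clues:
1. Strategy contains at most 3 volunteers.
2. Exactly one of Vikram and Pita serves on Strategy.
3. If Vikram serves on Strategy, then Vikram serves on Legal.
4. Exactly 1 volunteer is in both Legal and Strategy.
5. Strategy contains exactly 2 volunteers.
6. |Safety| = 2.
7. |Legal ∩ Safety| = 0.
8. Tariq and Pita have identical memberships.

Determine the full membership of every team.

Legal = {Vikram}; Safety = {Pita, Tariq}; Strategy = {Omar, Vikram}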